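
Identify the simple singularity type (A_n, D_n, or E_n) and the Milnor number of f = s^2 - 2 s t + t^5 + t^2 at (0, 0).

The Hessian of f at 0 has rank 1. Corank 1: A-series; mu = 4 gives A_4.

Type A_{4}, Milnor number mu = 4.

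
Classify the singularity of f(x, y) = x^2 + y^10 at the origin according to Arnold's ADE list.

A_9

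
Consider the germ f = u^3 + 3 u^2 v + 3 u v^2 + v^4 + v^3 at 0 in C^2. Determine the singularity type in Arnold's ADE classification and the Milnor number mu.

Type E_6, Milnor number mu = 6.

The Hessian of f at 0 has rank 0. Corank 2; j^3 = (u + v)^3 is a perfect cube, so E-series; the 4-jet and mu = 6 give E_6.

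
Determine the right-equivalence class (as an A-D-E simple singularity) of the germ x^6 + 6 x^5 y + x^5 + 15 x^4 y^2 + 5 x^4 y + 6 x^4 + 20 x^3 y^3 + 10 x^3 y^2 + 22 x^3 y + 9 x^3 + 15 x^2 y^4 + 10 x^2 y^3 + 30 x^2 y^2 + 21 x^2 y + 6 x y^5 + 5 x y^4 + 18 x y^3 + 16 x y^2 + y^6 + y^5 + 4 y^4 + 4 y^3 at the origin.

The Hessian of f at 0 is [[0, 0], [0, 0]] with rank 0, so corank 2. A Groebner basis of the Jacobian ideal J(f) in C{x,y} is {-3159*x^2/19 - 5994*x*y/19 + y^4 - 66*y^3/19 - 2592*y^2/19, x^3 + 192*x^2/19 + 338*x*y/19 + 26*y^3/57 + 140*y^2/19, x^2*y - 198*x^2/19 - 345*x*y/19 - 103*y^3/171 - 142*y^2/19, 153*x^2/19 + x*y^2 + 264*x*y/19 + 134*y^3/171 + 108*y^2/19}; counting standard monomials gives mu = 7. Corank 2; j^3 = (x + y)*(3*x + 2*y)^2 has shape L^2 M (L != M), so D-series; mu = 7 gives D_7.

D_7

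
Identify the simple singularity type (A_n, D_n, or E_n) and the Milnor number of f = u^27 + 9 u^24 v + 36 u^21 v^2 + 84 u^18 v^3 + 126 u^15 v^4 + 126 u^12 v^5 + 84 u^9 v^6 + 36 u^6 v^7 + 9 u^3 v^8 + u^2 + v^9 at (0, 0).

The Hessian of f at 0 is [[2, 0], [0, 0]] with rank 1, so corank 1. A Groebner basis of the Jacobian ideal J(f) in C{u,v} is {v^8, u}; counting standard monomials gives mu = 8. Corank 1: A-series; mu = 8 gives A_8.

Type A_8, Milnor number mu = 8.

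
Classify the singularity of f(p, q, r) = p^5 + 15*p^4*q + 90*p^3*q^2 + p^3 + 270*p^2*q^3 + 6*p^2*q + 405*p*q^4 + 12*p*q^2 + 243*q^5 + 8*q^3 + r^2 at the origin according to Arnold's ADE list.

E_{8}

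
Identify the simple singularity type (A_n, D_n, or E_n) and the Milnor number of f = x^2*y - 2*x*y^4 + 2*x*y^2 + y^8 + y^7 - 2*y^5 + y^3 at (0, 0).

The Hessian of f at 0 is [[0, 0], [0, 0]] with rank 0, so corank 2. A Groebner basis of the Jacobian ideal J(f) in C{x,y} is {x^2*y^2 + 16*x^2*y + 2*x^2 + 32*x*y^2 + 3*x*y + 16*y^3 + y^2, -8*x^2*y - x^2 + x*y^3 - 16*x*y^2 - x*y - 8*y^3, -x*y + y^4 - y^2, x^3 + 3*x^2*y + 3*x*y^2 + y^3}; counting standard monomials gives mu = 9. Corank 2; j^3 = y*(x + y)^2 has shape L^2 M (L != M), so D-series; mu = 9 gives D_9.

Type D_{9}, Milnor number mu = 9.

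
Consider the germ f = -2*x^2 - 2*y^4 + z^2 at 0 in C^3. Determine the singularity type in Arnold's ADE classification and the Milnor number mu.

The Hessian of f at 0 is [[-4, 0, 0], [0, 0, 0], [0, 0, 2]] with rank 2, so corank 1. A Groebner basis of the Jacobian ideal J(f) in C{x,y,z} is {y^3, x, z}; counting standard monomials gives mu = 3. Corank 1: A-series; mu = 3 gives A_3.

Type A_3, Milnor number mu = 3.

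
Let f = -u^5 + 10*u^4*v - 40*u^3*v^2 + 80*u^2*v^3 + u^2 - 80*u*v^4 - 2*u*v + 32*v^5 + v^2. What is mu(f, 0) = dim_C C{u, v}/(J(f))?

The Hessian of f at 0 has rank 1. Corank 1: A-series; mu = 4 gives A_4.

4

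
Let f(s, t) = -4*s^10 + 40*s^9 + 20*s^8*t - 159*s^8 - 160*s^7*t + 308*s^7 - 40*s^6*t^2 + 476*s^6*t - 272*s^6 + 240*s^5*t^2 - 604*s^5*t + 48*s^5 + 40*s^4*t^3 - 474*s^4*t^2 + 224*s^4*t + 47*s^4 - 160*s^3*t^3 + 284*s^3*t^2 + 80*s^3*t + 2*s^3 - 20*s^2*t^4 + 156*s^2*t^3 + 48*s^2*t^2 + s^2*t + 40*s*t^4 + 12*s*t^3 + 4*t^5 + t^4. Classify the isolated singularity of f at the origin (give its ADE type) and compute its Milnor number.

Type D5, Milnor number mu = 5.

The Hessian of f at 0 has rank 0. Corank 2; j^3 = s^2*(2*s + t) has shape L^2 M (L != M), so D-series; mu = 5 gives D_5.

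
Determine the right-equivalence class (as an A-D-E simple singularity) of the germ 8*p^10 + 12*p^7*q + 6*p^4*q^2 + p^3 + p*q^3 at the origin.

E_7

The Hessian of f at 0 is [[0, 0], [0, 0]] with rank 0, so corank 2. A Groebner basis of the Jacobian ideal J(f) in C{p,q} is {p^3, p*q^2, 3*p^2 + q^3}; counting standard monomials gives mu = 7. Corank 2; j^3 = p^3 is a perfect cube, so E-series; the 4-jet and mu = 7 give E_7.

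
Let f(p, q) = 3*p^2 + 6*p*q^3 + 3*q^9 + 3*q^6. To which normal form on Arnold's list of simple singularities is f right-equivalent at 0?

A8

The Hessian of f at 0 is [[6, 0], [0, 0]] with rank 1, so corank 1. A Groebner basis of the Jacobian ideal J(f) in C{p,q} is {p^2*q^2, p^3, p + q^3}; counting standard monomials gives mu = 8. Corank 1: A-series; mu = 8 gives A_8.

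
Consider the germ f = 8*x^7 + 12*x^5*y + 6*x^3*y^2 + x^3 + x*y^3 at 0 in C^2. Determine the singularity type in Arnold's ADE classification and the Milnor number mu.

Type E_{7}, Milnor number mu = 7.

The Hessian of f at 0 has rank 0. Corank 2; j^3 = x^3 is a perfect cube, so E-series; the 4-jet and mu = 7 give E_7.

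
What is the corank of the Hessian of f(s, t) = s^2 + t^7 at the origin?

Hessian at 0 has rank 1.

1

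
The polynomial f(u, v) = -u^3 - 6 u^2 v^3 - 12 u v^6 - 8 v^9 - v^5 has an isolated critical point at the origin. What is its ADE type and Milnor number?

Type E8, Milnor number mu = 8.

The Hessian of f at 0 is [[0, 0], [0, 0]] with rank 0, so corank 2. A Groebner basis of the Jacobian ideal J(f) in C{u,v} is {u^2/4 + u*v^3, v^4, u^3, u^2*v}; counting standard monomials gives mu = 8. Corank 2; j^3 = -u^3 is a perfect cube, so E-series; the 5-jet and mu = 8 give E_8.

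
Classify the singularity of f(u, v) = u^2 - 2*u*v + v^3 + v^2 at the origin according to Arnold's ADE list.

The Hessian of f at 0 has rank 1. Corank 1: A-series; mu = 2 gives A_2.

A_2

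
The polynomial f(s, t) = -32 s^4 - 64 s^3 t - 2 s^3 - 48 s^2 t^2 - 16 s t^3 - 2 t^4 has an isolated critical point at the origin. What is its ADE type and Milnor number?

Type E_{6}, Milnor number mu = 6.

The Hessian of f at 0 has rank 0. Corank 2; j^3 = -2*s^3 is a perfect cube, so E-series; the 4-jet and mu = 6 give E_6.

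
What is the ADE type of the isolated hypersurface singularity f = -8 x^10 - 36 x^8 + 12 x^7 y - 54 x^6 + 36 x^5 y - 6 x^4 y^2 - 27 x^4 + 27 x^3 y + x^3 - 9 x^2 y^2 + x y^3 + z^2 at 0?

E_7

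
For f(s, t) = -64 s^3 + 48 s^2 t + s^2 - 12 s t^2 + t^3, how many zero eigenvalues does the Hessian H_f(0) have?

Hessian at 0 has rank 1.

1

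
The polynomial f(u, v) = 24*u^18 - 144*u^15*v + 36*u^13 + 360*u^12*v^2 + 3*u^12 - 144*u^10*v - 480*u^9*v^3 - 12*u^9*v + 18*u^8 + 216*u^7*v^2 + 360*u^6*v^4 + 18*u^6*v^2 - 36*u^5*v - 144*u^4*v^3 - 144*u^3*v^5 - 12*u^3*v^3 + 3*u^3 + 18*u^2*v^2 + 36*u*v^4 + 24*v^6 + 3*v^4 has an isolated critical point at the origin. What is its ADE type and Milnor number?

Type E_{6}, Milnor number mu = 6.

The Hessian of f at 0 has rank 0. Corank 2; j^3 = 3*u^3 is a perfect cube, so E-series; the 4-jet and mu = 6 give E_6.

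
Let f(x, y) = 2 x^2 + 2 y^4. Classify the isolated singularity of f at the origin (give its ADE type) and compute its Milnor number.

The Hessian of f at 0 has rank 1. Corank 1: A-series; mu = 3 gives A_3.

Type A3, Milnor number mu = 3.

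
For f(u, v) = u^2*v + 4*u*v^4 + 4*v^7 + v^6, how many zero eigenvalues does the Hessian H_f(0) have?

2

Hessian at 0 has rank 0.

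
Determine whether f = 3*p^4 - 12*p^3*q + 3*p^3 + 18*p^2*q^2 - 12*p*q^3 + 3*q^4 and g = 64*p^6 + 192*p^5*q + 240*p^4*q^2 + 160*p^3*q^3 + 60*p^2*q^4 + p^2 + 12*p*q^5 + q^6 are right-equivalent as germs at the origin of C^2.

No.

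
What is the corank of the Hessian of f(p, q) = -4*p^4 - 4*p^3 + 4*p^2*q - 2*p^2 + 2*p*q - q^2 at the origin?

0

The Hessian at 0 is [[-4, 2], [2, -2]] of rank 2; hence corank 0.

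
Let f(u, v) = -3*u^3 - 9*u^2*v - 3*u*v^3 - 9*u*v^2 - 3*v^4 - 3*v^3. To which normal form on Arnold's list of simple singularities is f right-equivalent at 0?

E7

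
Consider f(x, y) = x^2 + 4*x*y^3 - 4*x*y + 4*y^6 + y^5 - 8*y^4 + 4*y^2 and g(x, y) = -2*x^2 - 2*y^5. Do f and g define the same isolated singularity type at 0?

Yes.

The Hessian of f at 0 is [[2, -4], [-4, 8]] with rank 1, so corank 1. A Groebner basis of the Jacobian ideal J(f) in C{x,y} is {x/2 + y^3 - y, x^2 - 4*y^2, x*y - 2*y^2}; counting standard monomials gives mu = 4. Corank 1: A-series; mu = 4 gives A_4. The Hessian of g at 0 is [[-4, 0], [0, 0]] with rank 1, so corank 1. A Groebner basis of the Jacobian ideal J(g) in C{x,y} is {y^4, x}; counting standard monomials gives mu = 4. Corank 1: A-series; mu = 4 gives A_4. Both have type A_4, hence right-equivalent.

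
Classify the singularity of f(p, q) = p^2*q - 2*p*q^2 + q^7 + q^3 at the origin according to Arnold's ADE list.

D_8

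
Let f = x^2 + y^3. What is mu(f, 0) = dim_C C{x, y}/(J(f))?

2

The Hessian of f at 0 has rank 1. Corank 1: A-series; mu = 2 gives A_2.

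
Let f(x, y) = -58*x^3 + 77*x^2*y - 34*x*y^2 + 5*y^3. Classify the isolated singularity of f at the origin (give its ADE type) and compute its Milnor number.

The Hessian of f at 0 has rank 0. Corank 2; j^3 = -(2*x - y)*(29*x^2 - 24*x*y + 5*y^2) splits into three distinct lines over C (the quadratic factor has nonzero discriminant), so D_4.

Type D4, Milnor number mu = 4.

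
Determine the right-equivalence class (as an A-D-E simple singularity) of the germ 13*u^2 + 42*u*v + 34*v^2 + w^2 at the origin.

A_{1}

The Hessian of f at 0 has rank 3. Corank 0: nondegenerate Morse point, so A_1.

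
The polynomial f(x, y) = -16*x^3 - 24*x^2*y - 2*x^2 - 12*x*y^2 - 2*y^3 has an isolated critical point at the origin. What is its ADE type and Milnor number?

Type A_2, Milnor number mu = 2.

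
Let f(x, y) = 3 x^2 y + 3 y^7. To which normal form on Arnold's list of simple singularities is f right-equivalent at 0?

The Hessian of f at 0 has rank 0. Corank 2; j^3 = 3*x^2*y has shape L^2 M (L != M), so D-series; mu = 8 gives D_8.

D_{8}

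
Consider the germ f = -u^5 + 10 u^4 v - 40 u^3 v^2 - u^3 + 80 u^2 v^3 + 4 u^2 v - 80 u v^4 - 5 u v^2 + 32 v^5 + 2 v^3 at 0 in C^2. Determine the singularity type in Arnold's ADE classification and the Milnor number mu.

Type D_{6}, Milnor number mu = 6.

The Hessian of f at 0 is [[0, 0], [0, 0]] with rank 0, so corank 2. A Groebner basis of the Jacobian ideal J(f) in C{u,v} is {u*v/5 + v^4 - v^2/5, u*v^2 - v^3, u^2 - 3*u*v + 2*v^2}; counting standard monomials gives mu = 6. Corank 2; j^3 = -(u - 2*v)*(u - v)^2 has shape L^2 M (L != M), so D-series; mu = 6 gives D_6.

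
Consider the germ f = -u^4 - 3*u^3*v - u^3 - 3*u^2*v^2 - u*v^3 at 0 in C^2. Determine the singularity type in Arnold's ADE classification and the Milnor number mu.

Type E_7, Milnor number mu = 7.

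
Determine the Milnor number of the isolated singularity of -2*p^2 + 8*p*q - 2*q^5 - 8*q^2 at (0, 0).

4

The Hessian of f at 0 has rank 1. Corank 1: A-series; mu = 4 gives A_4.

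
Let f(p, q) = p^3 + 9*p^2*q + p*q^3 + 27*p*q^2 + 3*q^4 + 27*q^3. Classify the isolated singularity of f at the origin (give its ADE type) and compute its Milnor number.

The Hessian of f at 0 has rank 0. Corank 2; j^3 = (p + 3*q)^3 is a perfect cube, so E-series; the 4-jet and mu = 7 give E_7.

Type E_{7}, Milnor number mu = 7.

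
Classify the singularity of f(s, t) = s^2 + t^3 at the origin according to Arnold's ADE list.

A_2

The Hessian of f at 0 has rank 1. Corank 1: A-series; mu = 2 gives A_2.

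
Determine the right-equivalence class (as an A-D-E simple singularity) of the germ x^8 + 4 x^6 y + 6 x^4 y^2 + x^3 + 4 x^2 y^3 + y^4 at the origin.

The Hessian of f at 0 is [[0, 0], [0, 0]] with rank 0, so corank 2. A Groebner basis of the Jacobian ideal J(f) in C{x,y} is {y^3, x^2}; counting standard monomials gives mu = 6. Corank 2; j^3 = x^3 is a perfect cube, so E-series; the 4-jet and mu = 6 give E_6.

E_{6}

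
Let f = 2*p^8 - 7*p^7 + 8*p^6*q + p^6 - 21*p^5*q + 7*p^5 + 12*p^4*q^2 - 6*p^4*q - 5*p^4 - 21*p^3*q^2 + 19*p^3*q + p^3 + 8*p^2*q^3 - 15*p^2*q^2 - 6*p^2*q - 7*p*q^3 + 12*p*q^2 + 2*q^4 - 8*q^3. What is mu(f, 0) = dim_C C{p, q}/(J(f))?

7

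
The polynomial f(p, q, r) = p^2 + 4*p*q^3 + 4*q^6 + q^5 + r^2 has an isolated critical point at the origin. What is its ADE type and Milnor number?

Type A_4, Milnor number mu = 4.

The Hessian of f at 0 is [[2, 0, 0], [0, 0, 0], [0, 0, 2]] with rank 2, so corank 1. A Groebner basis of the Jacobian ideal J(f) in C{p,q,r} is {p/2 + q^3, p^2, p*q, r}; counting standard monomials gives mu = 4. Corank 1: A-series; mu = 4 gives A_4.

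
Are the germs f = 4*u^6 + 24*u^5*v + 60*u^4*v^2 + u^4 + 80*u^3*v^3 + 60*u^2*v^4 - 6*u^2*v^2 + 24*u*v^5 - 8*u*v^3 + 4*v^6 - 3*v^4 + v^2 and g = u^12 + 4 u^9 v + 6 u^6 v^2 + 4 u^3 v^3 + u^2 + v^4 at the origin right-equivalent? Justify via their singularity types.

Yes.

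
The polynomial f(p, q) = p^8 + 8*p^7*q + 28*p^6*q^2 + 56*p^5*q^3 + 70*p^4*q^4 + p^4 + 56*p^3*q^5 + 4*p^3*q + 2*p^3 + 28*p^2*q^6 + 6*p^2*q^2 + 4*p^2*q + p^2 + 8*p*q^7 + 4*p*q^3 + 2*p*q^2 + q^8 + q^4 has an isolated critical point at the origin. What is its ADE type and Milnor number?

Type A7, Milnor number mu = 7.

The Hessian of f at 0 is [[2, 0], [0, 0]] with rank 1, so corank 1. A Groebner basis of the Jacobian ideal J(f) in C{p,q} is {p*q^3 - 8*p*q^2 - 9*p*q - 2*p - 5*q^3 - 2*q^2, 14*p*q^2 + 14*p*q + 3*p + q^4 + 8*q^3 + 3*q^2, p^2 + 2*p*q + p + q^2}; counting standard monomials gives mu = 7. Corank 1: A-series; mu = 7 gives A_7.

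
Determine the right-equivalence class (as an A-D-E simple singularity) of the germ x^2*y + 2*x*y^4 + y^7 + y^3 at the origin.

D_4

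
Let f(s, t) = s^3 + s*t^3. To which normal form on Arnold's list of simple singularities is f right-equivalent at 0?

E_7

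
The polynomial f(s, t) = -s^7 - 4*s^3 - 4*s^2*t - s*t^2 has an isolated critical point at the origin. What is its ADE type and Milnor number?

The Hessian of f at 0 has rank 0. Corank 2; j^3 = -s*(2*s + t)^2 has shape L^2 M (L != M), so D-series; mu = 8 gives D_8.

Type D_{8}, Milnor number mu = 8.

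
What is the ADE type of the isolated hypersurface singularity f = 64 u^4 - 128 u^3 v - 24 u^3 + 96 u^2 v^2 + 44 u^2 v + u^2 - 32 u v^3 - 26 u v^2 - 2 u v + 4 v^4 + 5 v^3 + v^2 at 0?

The Hessian of f at 0 has rank 1. Corank 1: A-series; mu = 2 gives A_2.

A_2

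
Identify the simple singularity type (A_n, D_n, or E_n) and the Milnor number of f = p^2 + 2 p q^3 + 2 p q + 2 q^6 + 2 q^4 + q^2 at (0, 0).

Type A_{5}, Milnor number mu = 5.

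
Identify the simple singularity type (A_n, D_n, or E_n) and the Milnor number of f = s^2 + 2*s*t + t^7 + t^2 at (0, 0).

Type A_6, Milnor number mu = 6.

The Hessian of f at 0 has rank 1. Corank 1: A-series; mu = 6 gives A_6.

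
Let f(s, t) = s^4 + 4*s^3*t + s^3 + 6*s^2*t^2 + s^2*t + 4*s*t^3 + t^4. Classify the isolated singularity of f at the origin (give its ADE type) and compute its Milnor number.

Type D5, Milnor number mu = 5.

The Hessian of f at 0 has rank 0. Corank 2; j^3 = s^2*(s + t) has shape L^2 M (L != M), so D-series; mu = 5 gives D_5.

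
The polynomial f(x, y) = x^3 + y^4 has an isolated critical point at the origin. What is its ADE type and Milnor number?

The Hessian of f at 0 has rank 0. Corank 2; j^3 = x^3 is a perfect cube, so E-series; the 4-jet and mu = 6 give E_6.

Type E6, Milnor number mu = 6.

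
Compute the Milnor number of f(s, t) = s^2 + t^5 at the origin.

4

The Hessian of f at 0 has rank 1. Corank 1: A-series; mu = 4 gives A_4.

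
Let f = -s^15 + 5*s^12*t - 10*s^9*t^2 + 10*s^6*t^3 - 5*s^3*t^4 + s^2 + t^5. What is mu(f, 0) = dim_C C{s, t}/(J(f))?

4

The Hessian of f at 0 has rank 1. Corank 1: A-series; mu = 4 gives A_4.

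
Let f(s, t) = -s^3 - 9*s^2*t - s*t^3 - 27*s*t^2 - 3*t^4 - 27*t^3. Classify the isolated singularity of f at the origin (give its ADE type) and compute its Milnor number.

Type E_{7}, Milnor number mu = 7.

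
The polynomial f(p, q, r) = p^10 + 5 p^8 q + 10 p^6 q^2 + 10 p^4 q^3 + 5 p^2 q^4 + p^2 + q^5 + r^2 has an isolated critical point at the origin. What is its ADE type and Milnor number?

The Hessian of f at 0 is [[2, 0, 0], [0, 0, 0], [0, 0, 2]] with rank 2, so corank 1. A Groebner basis of the Jacobian ideal J(f) in C{p,q,r} is {q^4, p, r}; counting standard monomials gives mu = 4. Corank 1: A-series; mu = 4 gives A_4.

Type A_4, Milnor number mu = 4.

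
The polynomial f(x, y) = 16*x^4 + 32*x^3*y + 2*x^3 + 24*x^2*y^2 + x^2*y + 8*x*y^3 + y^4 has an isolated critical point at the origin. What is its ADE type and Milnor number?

Type D_{5}, Milnor number mu = 5.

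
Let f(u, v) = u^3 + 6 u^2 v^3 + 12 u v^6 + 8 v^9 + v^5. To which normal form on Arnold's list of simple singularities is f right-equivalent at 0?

E_{8}

The Hessian of f at 0 has rank 0. Corank 2; j^3 = u^3 is a perfect cube, so E-series; the 5-jet and mu = 8 give E_8.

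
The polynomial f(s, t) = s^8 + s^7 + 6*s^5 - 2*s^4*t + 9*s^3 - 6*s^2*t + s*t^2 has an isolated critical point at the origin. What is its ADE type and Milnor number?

The Hessian of f at 0 has rank 0. Corank 2; j^3 = s*(3*s - t)^2 has shape L^2 M (L != M), so D-series; mu = 9 gives D_9.

Type D_9, Milnor number mu = 9.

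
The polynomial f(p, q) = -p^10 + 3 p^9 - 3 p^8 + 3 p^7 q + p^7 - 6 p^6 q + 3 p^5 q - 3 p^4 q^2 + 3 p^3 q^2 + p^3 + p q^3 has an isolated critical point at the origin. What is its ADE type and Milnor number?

Type E7, Milnor number mu = 7.

The Hessian of f at 0 is [[0, 0], [0, 0]] with rank 0, so corank 2. A Groebner basis of the Jacobian ideal J(f) in C{p,q} is {p^3, p*q^2, 3*p^2 + q^3}; counting standard monomials gives mu = 7. Corank 2; j^3 = p^3 is a perfect cube, so E-series; the 4-jet and mu = 7 give E_7.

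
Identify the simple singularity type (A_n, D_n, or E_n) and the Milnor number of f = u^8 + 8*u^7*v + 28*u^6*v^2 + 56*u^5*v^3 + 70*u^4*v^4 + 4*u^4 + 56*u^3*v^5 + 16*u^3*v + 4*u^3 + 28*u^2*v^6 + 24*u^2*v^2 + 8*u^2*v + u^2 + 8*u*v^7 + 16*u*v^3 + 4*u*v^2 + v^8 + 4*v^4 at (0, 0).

Type A_{7}, Milnor number mu = 7.

The Hessian of f at 0 has rank 1. Corank 1: A-series; mu = 7 gives A_7.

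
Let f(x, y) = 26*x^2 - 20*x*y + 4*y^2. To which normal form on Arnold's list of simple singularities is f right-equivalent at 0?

The Hessian of f at 0 has rank 2. Corank 0: nondegenerate Morse point, so A_1.

A_{1}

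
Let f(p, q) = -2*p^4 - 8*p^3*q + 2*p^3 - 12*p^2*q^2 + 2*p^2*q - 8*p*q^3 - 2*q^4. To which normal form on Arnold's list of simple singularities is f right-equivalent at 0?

D5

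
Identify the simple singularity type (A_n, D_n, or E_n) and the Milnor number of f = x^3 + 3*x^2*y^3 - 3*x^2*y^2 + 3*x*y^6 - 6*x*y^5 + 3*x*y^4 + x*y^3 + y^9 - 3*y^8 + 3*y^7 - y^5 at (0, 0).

The Hessian of f at 0 has rank 0. Corank 2; j^3 = x^3 is a perfect cube, so E-series; the 4-jet and mu = 7 give E_7.

Type E_7, Milnor number mu = 7.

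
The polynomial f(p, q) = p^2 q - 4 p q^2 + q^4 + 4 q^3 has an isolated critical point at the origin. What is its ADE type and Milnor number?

Type D_5, Milnor number mu = 5.

The Hessian of f at 0 is [[0, 0], [0, 0]] with rank 0, so corank 2. A Groebner basis of the Jacobian ideal J(f) in C{p,q} is {p^3 + 2*p^2 - 8*q^2, p^2/4 + q^3 - q^2, p*q - 2*q^2}; counting standard monomials gives mu = 5. Corank 2; j^3 = q*(p - 2*q)^2 has shape L^2 M (L != M), so D-series; mu = 5 gives D_5.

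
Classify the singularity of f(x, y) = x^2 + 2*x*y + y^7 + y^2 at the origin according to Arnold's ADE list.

A_{6}

The Hessian of f at 0 is [[2, 2], [2, 2]] with rank 1, so corank 1. A Groebner basis of the Jacobian ideal J(f) in C{x,y} is {y^6, x + y}; counting standard monomials gives mu = 6. Corank 1: A-series; mu = 6 gives A_6.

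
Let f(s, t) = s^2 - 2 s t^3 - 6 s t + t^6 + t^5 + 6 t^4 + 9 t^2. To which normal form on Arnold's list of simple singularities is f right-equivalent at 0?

The Hessian of f at 0 is [[2, -6], [-6, 18]] with rank 1, so corank 1. A Groebner basis of the Jacobian ideal J(f) in C{s,t} is {-s + t^3 + 3*t, s^2 - 9*t^2, s*t - 3*t^2}; counting standard monomials gives mu = 4. Corank 1: A-series; mu = 4 gives A_4.

A4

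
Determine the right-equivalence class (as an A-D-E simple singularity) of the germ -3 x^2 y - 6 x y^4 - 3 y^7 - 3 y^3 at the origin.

D4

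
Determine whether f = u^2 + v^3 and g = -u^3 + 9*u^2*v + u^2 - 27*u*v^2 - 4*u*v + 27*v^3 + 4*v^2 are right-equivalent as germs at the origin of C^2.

Yes.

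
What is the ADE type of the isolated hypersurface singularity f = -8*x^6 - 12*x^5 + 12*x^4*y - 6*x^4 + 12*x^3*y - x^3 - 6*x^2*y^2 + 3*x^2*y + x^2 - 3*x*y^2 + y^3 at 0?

A2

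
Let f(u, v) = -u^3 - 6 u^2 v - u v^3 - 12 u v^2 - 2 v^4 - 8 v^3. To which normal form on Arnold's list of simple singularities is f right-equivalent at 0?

E7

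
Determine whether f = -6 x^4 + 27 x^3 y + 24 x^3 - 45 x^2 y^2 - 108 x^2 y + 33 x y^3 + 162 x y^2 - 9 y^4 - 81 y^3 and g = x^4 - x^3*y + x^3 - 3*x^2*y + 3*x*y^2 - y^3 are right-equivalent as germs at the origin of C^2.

Yes.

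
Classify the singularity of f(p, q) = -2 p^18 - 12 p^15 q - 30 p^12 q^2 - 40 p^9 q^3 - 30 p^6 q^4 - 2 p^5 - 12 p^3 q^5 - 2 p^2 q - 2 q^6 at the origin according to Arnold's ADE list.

D_7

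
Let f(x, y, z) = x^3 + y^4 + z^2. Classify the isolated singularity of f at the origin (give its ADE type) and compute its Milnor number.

The Hessian of f at 0 is [[0, 0, 0], [0, 0, 0], [0, 0, 2]] with rank 1, so corank 2. A Groebner basis of the Jacobian ideal J(f) in C{x,y,z} is {y^3, x^2, z}; counting standard monomials gives mu = 6. Corank 2; j^3 = x^3 is a perfect cube, so E-series; the 4-jet and mu = 6 give E_6.

Type E_6, Milnor number mu = 6.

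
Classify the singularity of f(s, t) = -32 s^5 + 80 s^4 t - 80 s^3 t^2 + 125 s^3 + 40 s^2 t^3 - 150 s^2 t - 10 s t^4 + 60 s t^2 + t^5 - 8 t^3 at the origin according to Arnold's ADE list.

The Hessian of f at 0 has rank 0. Corank 2; j^3 = (5*s - 2*t)^3 is a perfect cube, so E-series; the 5-jet and mu = 8 give E_8.

E_{8}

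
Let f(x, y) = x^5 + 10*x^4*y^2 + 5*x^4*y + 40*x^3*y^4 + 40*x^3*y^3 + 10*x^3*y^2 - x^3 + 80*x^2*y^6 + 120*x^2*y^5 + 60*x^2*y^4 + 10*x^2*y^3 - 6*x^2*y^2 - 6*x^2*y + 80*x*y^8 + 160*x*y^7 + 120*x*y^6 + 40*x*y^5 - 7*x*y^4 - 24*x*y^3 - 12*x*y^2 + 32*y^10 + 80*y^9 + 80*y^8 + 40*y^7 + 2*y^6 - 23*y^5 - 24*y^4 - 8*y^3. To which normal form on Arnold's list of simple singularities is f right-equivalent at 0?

The Hessian of f at 0 has rank 0. Corank 2; j^3 = -(x + 2*y)^3 is a perfect cube, so E-series; the 5-jet and mu = 8 give E_8.

E_{8}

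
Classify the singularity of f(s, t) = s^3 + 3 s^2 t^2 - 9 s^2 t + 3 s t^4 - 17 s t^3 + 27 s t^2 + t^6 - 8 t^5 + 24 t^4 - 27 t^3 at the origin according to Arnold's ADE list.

E_{7}

The Hessian of f at 0 is [[0, 0], [0, 0]] with rank 0, so corank 2. A Groebner basis of the Jacobian ideal J(f) in C{s,t} is {-s^2 + 6*s*t + t^4 - t^3/3 - 9*t^2, s^3 + 30*s^2 - 180*s*t - 17*t^3 + 270*t^2, s^2*t + 19*s^2/3 - 38*s*t - 62*t^3/9 + 57*t^2, s^2 + s*t^2 - 6*s*t - 8*t^3/3 + 9*t^2}; counting standard monomials gives mu = 7. Corank 2; j^3 = (s - 3*t)^3 is a perfect cube, so E-series; the 4-jet and mu = 7 give E_7.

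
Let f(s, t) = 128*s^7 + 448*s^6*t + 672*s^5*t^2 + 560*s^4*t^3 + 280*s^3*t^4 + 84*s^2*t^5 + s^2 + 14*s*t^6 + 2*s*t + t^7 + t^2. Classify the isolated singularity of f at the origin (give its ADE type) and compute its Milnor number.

Type A_{6}, Milnor number mu = 6.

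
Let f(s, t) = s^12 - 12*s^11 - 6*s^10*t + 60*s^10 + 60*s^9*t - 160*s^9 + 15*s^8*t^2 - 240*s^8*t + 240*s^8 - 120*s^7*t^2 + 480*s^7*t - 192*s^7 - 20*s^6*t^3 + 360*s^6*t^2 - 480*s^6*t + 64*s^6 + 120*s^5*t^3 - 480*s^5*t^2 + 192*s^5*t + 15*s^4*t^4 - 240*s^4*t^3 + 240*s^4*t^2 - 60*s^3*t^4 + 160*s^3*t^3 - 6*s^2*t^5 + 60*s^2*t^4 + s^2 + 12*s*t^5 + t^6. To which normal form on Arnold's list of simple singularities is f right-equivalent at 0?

The Hessian of f at 0 has rank 1. Corank 1: A-series; mu = 5 gives A_5.

A5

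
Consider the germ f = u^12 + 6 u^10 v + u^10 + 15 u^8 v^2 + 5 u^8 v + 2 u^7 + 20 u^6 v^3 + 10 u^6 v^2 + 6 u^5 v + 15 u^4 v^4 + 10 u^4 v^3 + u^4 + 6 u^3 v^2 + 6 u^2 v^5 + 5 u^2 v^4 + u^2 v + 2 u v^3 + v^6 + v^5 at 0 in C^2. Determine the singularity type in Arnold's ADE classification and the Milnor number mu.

The Hessian of f at 0 is [[0, 0], [0, 0]] with rank 0, so corank 2. A Groebner basis of the Jacobian ideal J(f) in C{u,v} is {u^3, u^2*v + u^2/6 + u*v^2/6, u*v + v^3}; counting standard monomials gives mu = 7. Corank 2; j^3 = u^2*v has shape L^2 M (L != M), so D-series; mu = 7 gives D_7.

Type D_{7}, Milnor number mu = 7.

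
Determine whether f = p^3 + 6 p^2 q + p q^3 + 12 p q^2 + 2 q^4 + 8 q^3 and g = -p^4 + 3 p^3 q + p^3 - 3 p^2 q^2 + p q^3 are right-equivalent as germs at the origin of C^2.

The Hessian of f at 0 has rank 0. Corank 2; j^3 = (p + 2*q)^3 is a perfect cube, so E-series; the 4-jet and mu = 7 give E_7. The Hessian of g at 0 has rank 0. Corank 2; j^3 = p^3 is a perfect cube, so E-series; the 4-jet and mu = 7 give E_7. Both have type E_7, hence right-equivalent.

Yes.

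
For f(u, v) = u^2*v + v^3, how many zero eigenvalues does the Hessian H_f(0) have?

2

The Hessian at 0 is [[0, 0], [0, 0]] of rank 0; hence corank 2.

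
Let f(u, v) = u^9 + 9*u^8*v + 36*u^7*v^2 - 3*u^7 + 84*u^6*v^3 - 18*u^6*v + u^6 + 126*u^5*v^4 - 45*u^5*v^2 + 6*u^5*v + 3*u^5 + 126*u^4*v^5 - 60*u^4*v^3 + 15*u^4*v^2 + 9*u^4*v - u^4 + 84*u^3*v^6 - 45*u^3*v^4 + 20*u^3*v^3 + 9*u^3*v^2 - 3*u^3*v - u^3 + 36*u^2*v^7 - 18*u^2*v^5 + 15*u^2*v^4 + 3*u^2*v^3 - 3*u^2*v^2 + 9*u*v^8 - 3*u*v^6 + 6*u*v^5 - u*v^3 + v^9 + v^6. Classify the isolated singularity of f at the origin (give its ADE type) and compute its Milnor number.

The Hessian of f at 0 has rank 0. Corank 2; j^3 = -u^3 is a perfect cube, so E-series; the 4-jet and mu = 7 give E_7.

Type E_7, Milnor number mu = 7.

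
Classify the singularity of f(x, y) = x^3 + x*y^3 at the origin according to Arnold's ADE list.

E_7

The Hessian of f at 0 has rank 0. Corank 2; j^3 = x^3 is a perfect cube, so E-series; the 4-jet and mu = 7 give E_7.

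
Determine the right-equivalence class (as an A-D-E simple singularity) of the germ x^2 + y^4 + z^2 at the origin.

A_{3}

The Hessian of f at 0 has rank 2. Corank 1: A-series; mu = 3 gives A_3.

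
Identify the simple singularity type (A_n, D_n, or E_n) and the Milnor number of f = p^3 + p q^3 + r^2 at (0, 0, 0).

Type E_{7}, Milnor number mu = 7.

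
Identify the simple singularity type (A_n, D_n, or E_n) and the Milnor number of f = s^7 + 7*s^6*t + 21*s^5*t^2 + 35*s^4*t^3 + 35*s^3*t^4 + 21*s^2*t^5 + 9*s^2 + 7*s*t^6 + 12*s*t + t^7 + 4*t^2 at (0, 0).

Type A_6, Milnor number mu = 6.

The Hessian of f at 0 has rank 1. Corank 1: A-series; mu = 6 gives A_6.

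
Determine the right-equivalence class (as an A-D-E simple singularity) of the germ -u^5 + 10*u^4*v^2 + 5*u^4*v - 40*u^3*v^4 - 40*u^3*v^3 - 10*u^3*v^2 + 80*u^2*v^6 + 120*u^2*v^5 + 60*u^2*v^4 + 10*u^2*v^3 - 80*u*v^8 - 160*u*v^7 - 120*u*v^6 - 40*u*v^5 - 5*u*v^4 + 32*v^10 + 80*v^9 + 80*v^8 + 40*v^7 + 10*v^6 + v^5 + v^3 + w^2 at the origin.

E_{8}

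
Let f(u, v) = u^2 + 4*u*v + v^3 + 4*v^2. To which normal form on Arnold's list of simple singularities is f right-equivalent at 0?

The Hessian of f at 0 is [[2, 4], [4, 8]] with rank 1, so corank 1. A Groebner basis of the Jacobian ideal J(f) in C{u,v} is {v^2, u + 2*v}; counting standard monomials gives mu = 2. Corank 1: A-series; mu = 2 gives A_2.

A_2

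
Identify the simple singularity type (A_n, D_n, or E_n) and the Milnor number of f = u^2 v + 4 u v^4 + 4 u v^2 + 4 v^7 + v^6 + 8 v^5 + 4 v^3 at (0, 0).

The Hessian of f at 0 has rank 0. Corank 2; j^3 = v*(u + 2*v)^2 has shape L^2 M (L != M), so D-series; mu = 7 gives D_7.

Type D7, Milnor number mu = 7.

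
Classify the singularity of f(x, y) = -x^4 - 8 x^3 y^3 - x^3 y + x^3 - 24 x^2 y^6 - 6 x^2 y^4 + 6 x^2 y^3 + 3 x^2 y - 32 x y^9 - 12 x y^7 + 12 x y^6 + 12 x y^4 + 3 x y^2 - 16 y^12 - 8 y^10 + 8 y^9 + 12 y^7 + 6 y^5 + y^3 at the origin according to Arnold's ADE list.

E_{7}

The Hessian of f at 0 has rank 0. Corank 2; j^3 = (x + y)^3 is a perfect cube, so E-series; the 4-jet and mu = 7 give E_7.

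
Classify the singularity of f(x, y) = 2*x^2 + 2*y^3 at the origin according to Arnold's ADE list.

A_{2}

The Hessian of f at 0 has rank 1. Corank 1: A-series; mu = 2 gives A_2.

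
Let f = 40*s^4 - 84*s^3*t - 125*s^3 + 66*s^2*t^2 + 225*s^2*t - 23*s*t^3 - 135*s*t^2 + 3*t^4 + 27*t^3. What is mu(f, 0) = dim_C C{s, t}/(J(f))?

7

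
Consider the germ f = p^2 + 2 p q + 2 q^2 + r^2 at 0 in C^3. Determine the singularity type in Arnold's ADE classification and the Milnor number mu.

Type A1, Milnor number mu = 1.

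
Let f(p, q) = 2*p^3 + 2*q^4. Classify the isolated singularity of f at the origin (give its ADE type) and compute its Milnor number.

The Hessian of f at 0 has rank 0. Corank 2; j^3 = 2*p^3 is a perfect cube, so E-series; the 4-jet and mu = 6 give E_6.

Type E6, Milnor number mu = 6.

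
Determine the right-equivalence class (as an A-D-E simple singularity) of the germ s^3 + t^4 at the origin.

E_6

The Hessian of f at 0 has rank 0. Corank 2; j^3 = s^3 is a perfect cube, so E-series; the 4-jet and mu = 6 give E_6.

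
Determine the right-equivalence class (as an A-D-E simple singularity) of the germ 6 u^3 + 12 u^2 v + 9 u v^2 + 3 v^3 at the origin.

D_{4}

The Hessian of f at 0 is [[0, 0], [0, 0]] with rank 0, so corank 2. A Groebner basis of the Jacobian ideal J(f) in C{u,v} is {v^3, u^2 - 3*v^2/2, u*v + 3*v^2/2}; counting standard monomials gives mu = 4. Corank 2; j^3 = 3*(u + v)*(2*u^2 + 2*u*v + v^2) splits into three distinct lines over C (the quadratic factor has nonzero discriminant), so D_4.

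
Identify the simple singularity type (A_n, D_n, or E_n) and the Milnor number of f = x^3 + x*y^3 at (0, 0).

Type E7, Milnor number mu = 7.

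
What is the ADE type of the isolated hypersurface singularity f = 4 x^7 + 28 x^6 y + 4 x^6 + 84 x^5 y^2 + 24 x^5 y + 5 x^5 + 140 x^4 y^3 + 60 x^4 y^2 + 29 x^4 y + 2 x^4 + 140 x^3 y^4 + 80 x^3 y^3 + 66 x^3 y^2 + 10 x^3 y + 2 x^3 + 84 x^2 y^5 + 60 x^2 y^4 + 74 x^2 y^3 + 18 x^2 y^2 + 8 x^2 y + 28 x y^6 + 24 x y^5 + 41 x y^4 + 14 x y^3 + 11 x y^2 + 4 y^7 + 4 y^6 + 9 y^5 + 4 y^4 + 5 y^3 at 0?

D4

The Hessian of f at 0 is [[0, 0], [0, 0]] with rank 0, so corank 2. A Groebner basis of the Jacobian ideal J(f) in C{x,y} is {y^3, x^2 + y^2/2, x*y + y^2/2}; counting standard monomials gives mu = 4. Corank 2; j^3 = (x + y)*(2*x^2 + 6*x*y + 5*y^2) splits into three distinct lines over C (the quadratic factor has nonzero discriminant), so D_4.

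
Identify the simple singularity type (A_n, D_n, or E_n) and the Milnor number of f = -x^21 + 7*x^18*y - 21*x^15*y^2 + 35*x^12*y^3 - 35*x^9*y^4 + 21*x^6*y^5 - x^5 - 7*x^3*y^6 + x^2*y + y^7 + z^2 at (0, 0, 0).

Type D_{8}, Milnor number mu = 8.

The Hessian of f at 0 is [[0, 0, 0], [0, 0, 0], [0, 0, 2]] with rank 1, so corank 2. A Groebner basis of the Jacobian ideal J(f) in C{x,y,z} is {x^2/7 + y^6, x^3, x*y, z}; counting standard monomials gives mu = 8. Corank 2; j^3 = x^2*y has shape L^2 M (L != M), so D-series; mu = 8 gives D_8.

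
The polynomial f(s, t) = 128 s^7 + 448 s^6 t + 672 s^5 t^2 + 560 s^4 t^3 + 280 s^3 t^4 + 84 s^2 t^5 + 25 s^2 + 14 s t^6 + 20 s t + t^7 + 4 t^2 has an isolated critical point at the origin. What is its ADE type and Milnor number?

The Hessian of f at 0 is [[50, 20], [20, 8]] with rank 1, so corank 1. A Groebner basis of the Jacobian ideal J(f) in C{s,t} is {t^6, s + 2*t/5}; counting standard monomials gives mu = 6. Corank 1: A-series; mu = 6 gives A_6.

Type A_6, Milnor number mu = 6.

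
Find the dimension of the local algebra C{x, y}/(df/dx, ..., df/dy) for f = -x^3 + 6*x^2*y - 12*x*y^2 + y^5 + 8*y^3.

8

The Hessian of f at 0 has rank 0. Corank 2; j^3 = -(x - 2*y)^3 is a perfect cube, so E-series; the 5-jet and mu = 8 give E_8.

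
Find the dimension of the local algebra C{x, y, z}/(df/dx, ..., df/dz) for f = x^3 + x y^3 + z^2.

7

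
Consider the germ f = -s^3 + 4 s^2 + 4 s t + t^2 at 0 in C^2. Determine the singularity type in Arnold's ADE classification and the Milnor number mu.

Type A_2, Milnor number mu = 2.

The Hessian of f at 0 is [[8, 4], [4, 2]] with rank 1, so corank 1. A Groebner basis of the Jacobian ideal J(f) in C{s,t} is {t^2, s + t/2}; counting standard monomials gives mu = 2. Corank 1: A-series; mu = 2 gives A_2.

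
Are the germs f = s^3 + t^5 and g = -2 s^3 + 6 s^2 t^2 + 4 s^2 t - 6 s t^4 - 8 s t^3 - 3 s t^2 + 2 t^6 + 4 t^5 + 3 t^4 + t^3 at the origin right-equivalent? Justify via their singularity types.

The Hessian of f at 0 has rank 0. Corank 2; j^3 = s^3 is a perfect cube, so E-series; the 5-jet and mu = 8 give E_8. The Hessian of g at 0 has rank 0. Corank 2; j^3 = -(s - t)*(2*s^2 - 2*s*t + t^2) splits into three distinct lines over C (the quadratic factor has nonzero discriminant), so D_4. f is E_8 but g is D_4, hence not right-equivalent.

No.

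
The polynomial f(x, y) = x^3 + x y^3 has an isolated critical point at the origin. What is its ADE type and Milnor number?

Type E_7, Milnor number mu = 7.

The Hessian of f at 0 is [[0, 0], [0, 0]] with rank 0, so corank 2. A Groebner basis of the Jacobian ideal J(f) in C{x,y} is {x^3, x*y^2, 3*x^2 + y^3}; counting standard monomials gives mu = 7. Corank 2; j^3 = x^3 is a perfect cube, so E-series; the 4-jet and mu = 7 give E_7.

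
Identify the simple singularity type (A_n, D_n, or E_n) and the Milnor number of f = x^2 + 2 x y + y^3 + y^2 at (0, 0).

Type A2, Milnor number mu = 2.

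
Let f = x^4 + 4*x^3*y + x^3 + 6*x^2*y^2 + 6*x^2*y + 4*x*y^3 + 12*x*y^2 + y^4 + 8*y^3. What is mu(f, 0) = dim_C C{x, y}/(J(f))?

The Hessian of f at 0 is [[0, 0], [0, 0]] with rank 0, so corank 2. A Groebner basis of the Jacobian ideal J(f) in C{x,y} is {y^4, x*y^2 + 5*y^3/3, x^2 + 4*x*y + 4*y^2}; counting standard monomials gives mu = 6. Corank 2; j^3 = (x + 2*y)^3 is a perfect cube, so E-series; the 4-jet and mu = 6 give E_6.

6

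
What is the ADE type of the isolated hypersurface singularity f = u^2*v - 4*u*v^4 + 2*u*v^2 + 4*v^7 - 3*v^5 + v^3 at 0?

D6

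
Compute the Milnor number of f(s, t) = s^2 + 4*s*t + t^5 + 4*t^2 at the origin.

4

The Hessian of f at 0 has rank 1. Corank 1: A-series; mu = 4 gives A_4.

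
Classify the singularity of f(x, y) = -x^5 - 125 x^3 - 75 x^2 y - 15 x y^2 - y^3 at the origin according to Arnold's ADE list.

E8

The Hessian of f at 0 is [[0, 0], [0, 0]] with rank 0, so corank 2. A Groebner basis of the Jacobian ideal J(f) in C{x,y} is {y^5, x*y^3 + 3*y^4/20, x^2 + 2*x*y/5 + y^2/25}; counting standard monomials gives mu = 8. Corank 2; j^3 = -(5*x + y)^3 is a perfect cube, so E-series; the 5-jet and mu = 8 give E_8.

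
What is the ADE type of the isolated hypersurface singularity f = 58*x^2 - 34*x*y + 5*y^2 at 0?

A_1

The Hessian of f at 0 has rank 2. Corank 0: nondegenerate Morse point, so A_1.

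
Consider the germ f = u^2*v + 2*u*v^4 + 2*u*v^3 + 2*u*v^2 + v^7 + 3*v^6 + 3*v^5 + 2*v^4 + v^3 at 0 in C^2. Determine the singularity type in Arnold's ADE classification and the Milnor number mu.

Type D_{7}, Milnor number mu = 7.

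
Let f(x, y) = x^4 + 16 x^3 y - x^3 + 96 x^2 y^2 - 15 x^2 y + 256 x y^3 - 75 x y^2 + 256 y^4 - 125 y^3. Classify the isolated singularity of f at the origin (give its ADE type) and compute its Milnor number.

Type E_{6}, Milnor number mu = 6.

The Hessian of f at 0 has rank 0. Corank 2; j^3 = -(x + 5*y)^3 is a perfect cube, so E-series; the 4-jet and mu = 6 give E_6.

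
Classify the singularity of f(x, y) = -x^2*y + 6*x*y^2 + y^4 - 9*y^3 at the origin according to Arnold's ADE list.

D_5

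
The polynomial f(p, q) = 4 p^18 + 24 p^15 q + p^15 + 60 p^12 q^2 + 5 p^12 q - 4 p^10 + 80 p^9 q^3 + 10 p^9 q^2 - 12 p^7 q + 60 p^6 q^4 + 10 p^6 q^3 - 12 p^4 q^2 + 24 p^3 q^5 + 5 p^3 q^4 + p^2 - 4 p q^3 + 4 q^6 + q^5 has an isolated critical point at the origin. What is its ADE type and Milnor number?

The Hessian of f at 0 is [[2, 0], [0, 0]] with rank 1, so corank 1. A Groebner basis of the Jacobian ideal J(f) in C{p,q} is {-p/2 + q^3, p^2, p*q}; counting standard monomials gives mu = 4. Corank 1: A-series; mu = 4 gives A_4.

Type A_4, Milnor number mu = 4.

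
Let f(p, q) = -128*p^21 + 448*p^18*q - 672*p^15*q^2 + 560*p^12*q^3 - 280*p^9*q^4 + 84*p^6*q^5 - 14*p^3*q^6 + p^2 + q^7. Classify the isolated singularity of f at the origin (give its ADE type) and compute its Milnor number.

The Hessian of f at 0 is [[2, 0], [0, 0]] with rank 1, so corank 1. A Groebner basis of the Jacobian ideal J(f) in C{p,q} is {q^6, p}; counting standard monomials gives mu = 6. Corank 1: A-series; mu = 6 gives A_6.

Type A_{6}, Milnor number mu = 6.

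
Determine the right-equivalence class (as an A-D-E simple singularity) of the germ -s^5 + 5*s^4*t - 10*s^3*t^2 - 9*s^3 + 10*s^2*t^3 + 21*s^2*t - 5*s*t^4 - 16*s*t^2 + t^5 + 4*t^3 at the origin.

D6

The Hessian of f at 0 has rank 0. Corank 2; j^3 = -(s - t)*(3*s - 2*t)^2 has shape L^2 M (L != M), so D-series; mu = 6 gives D_6.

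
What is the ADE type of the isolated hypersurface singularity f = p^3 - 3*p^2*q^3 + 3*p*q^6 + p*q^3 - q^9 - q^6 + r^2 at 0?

E_7

The Hessian of f at 0 is [[0, 0, 0], [0, 0, 0], [0, 0, 2]] with rank 1, so corank 2. A Groebner basis of the Jacobian ideal J(f) in C{p,q,r} is {p^3, p*q^2, 3*p^2 + q^3, r}; counting standard monomials gives mu = 7. Corank 2; j^3 = p^3 is a perfect cube, so E-series; the 4-jet and mu = 7 give E_7.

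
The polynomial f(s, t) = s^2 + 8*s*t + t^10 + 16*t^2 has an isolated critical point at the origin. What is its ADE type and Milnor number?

The Hessian of f at 0 has rank 1. Corank 1: A-series; mu = 9 gives A_9.

Type A9, Milnor number mu = 9.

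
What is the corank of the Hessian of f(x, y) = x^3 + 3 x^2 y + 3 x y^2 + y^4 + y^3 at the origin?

2

The Hessian at 0 is [[0, 0], [0, 0]] of rank 0; hence corank 2.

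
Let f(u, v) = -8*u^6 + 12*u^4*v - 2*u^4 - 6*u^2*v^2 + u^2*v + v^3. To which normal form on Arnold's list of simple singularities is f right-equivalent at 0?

D_4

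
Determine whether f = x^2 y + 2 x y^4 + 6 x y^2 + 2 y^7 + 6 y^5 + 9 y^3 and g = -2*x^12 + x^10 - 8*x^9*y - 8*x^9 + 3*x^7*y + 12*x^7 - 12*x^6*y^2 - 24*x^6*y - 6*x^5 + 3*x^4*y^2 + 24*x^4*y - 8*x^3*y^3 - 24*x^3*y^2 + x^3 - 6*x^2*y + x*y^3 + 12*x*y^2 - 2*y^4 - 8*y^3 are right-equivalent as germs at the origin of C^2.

The Hessian of f at 0 is [[0, 0], [0, 0]] with rank 0, so corank 2. A Groebner basis of the Jacobian ideal J(f) in C{x,y} is {-x^2/6 + x*y^3 - 4*x*y - 21*y^2/2, x*y + y^4 + 3*y^2, x^3 - 27*x*y^2 - 54*y^3, x^2*y + 6*x*y^2 + 9*y^3}; counting standard monomials gives mu = 8. Corank 2; j^3 = y*(x + 3*y)^2 has shape L^2 M (L != M), so D-series; mu = 8 gives D_8. The Hessian of g at 0 is [[0, 0], [0, 0]] with rank 0, so corank 2. A Groebner basis of the Jacobian ideal J(g) in C{x,y} is {x^3 - 6*x^2*y - 48*x^2 + 192*x*y - 192*y^2, 6*x^2 + x*y^2 - 24*x*y + 24*y^2, 3*x^2 - 12*x*y + y^3 + 12*y^2}; counting standard monomials gives mu = 7. Corank 2; j^3 = (x - 2*y)^3 is a perfect cube, so E-series; the 4-jet and mu = 7 give E_7. f is D_8 but g is E_7, hence not right-equivalent.

No.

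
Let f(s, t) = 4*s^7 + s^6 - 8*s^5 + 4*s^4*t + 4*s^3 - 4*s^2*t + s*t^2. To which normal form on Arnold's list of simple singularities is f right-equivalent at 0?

D_7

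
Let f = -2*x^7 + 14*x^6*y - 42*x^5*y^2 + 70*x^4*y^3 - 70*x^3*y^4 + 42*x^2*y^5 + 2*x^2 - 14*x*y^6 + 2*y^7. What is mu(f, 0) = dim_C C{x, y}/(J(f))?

6

The Hessian of f at 0 is [[4, 0], [0, 0]] with rank 1, so corank 1. A Groebner basis of the Jacobian ideal J(f) in C{x,y} is {y^6, x}; counting standard monomials gives mu = 6. Corank 1: A-series; mu = 6 gives A_6.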